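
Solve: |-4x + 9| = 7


An absolute value equation |expr| = 7 gives two cases:
Case 1: -4x + 9 = 7
  -4x = -2, so x = 1/2
Case 2: -4x + 9 = -7
  -4x = -16, so x = 4

x = 1/2, x = 4


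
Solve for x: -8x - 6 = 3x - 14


Starting with: -8x - 6 = 3x - 14
Move all x terms to left: (-8 - 3)x = -14 + 6
Simplify: -11x = -8
Divide both sides by -11: x = 8/11

x = 8/11


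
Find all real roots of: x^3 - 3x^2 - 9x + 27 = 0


Let p(x) = x^3 - 3x^2 - 9x + 27. By the rational root theorem (leading coefficient 1), any rational root is an integer divisor of 27: try ±1, ±2, ... in turn.
Test x = 1: value = 16 ≠ 0.
Test x = -1: value = 32 ≠ 0.
Test x = 3: value = 0 ✓, so (x - 3) is a factor.
Synthetic division by (x - 3): bring down 1; 1(3) - 3 = 0; 0(3) - 9 = -9; (-9)(3) + 27 = 0 → quotient x^2 - 9, remainder 0.
Solve the quadratic x^2 - 9 = 0: discriminant = 0^2 - 4(1)(-9) = 0 + 36 = 36.
sqrt(36) = 6, so x = (0 ± 6)/2: x = 3 or x = -3.

x = -3, x = 3 (multiplicity 2)


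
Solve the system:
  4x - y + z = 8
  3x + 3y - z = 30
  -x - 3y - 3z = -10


Using Cramer's rule. Expand each determinant along the first row.
D  = 4*[3*(-3) - (-1)*(-3)] - (-1)*[3*(-3) - (-1)*(-1)] + 1*[3*(-3) - 3*(-1)]
  = 4*(-12) - (-1)*(-10) + 1*(-6) = -64
Dx = 8*[3*(-3) - (-1)*(-3)] - (-1)*[30*(-3) - (-1)*(-10)] + 1*[30*(-3) - 3*(-10)]
  = 8*(-12) - (-1)*(-100) + 1*(-60) = -256
Dy = 4*[30*(-3) - (-1)*(-10)] - 8*[3*(-3) - (-1)*(-1)] + 1*[3*(-10) - 30*(-1)]
  = 4*(-100) - 8*(-10) + 1*(0) = -320
Dz = 4*[3*(-10) - 30*(-3)] - (-1)*[3*(-10) - 30*(-1)] + 8*[3*(-3) - 3*(-1)]
  = 4*(60) - (-1)*(0) + 8*(-6) = 192
x = Dx/D = -256/-64 = 4, y = Dy/D = -320/-64 = 5, z = Dz/D = 192/-64 = -3
Check eq1: (4)(4) + (-1)(5) + (1)(-3) = 8 = 8 ✓
Check eq2: (3)(4) + (3)(5) + (-1)(-3) = 30 = 30 ✓
Check eq3: (-1)(4) + (-3)(5) + (-3)(-3) = -10 = -10 ✓

x = 4, y = 5, z = -3


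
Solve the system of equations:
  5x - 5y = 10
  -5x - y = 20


Using Cramer's rule:
Determinant D = (5)(-1) - (-5)(-5) = -5 - 25 = -30
Dx = (10)(-1) - (20)(-5) = -10 + 100 = 90
Dy = (5)(20) - (-5)(10) = 100 + 50 = 150
x = Dx/D = 90/-30 = -3
y = Dy/D = 150/-30 = -5

x = -3, y = -5


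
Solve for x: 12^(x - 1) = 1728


Express both sides with the same base.
1728 = 12^3
Since the bases match, equate exponents: x - 1 = 3
So x = 3 - (-1) = 4

x = 4


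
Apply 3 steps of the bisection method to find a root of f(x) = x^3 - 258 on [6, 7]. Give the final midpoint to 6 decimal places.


f(x) = x^3 - 258
f(6) = -42 < 0
f(7) = 85 > 0

Step 1: midpoint = (6.000000 + 7.000000)/2 = 6.500000
  f(6.500000) = 16.625000
  f(mid) > 0, so root is in [6.000000, 6.500000]

Step 2: midpoint = (6.000000 + 6.500000)/2 = 6.250000
  f(6.250000) = -13.859375
  f(mid) < 0, so root is in [6.250000, 6.500000]

Step 3: midpoint = (6.250000 + 6.500000)/2 = 6.375000
  f(6.375000) = 1.083984
  f(mid) > 0, so root is in [6.250000, 6.375000]

midpoint = 6.375000


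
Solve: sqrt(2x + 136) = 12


Square both sides: 2x + 136 = 12^2 = 144
2x = 144 - 136 = 8
x = 4
Check: sqrt(2*4 + 136) = sqrt(144) = 12 ✓

x = 4


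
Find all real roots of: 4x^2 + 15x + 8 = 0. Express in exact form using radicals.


Using the quadratic formula: x = (-b ± sqrt(b^2 - 4ac)) / (2a)
Here a = 4, b = 15, c = 8
Discriminant = b^2 - 4ac = 15^2 - 4(4)(8) = 225 - 128 = 97
Since discriminant = 97 > 0, there are two real roots.
x = (-15 ± sqrt(97)) / 8
Numerically: x ≈ -0.6439 or x ≈ -3.1061

x = (-15 + sqrt(97)) / 8 or x = (-15 - sqrt(97)) / 8


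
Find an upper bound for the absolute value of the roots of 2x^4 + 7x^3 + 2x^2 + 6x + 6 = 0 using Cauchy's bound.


Cauchy's bound: all roots r satisfy |r| <= 1 + max(|a_i/a_n|) for i = 0,...,n-1
where a_n is the leading coefficient.

Coefficients: [2, 7, 2, 6, 6]
Leading coefficient a_n = 2
Ratios |a_i/a_n|: 7/2, 1, 3, 3
Maximum ratio: 7/2
Cauchy's bound: |r| <= 1 + 7/2 = 9/2

Upper bound = 9/2


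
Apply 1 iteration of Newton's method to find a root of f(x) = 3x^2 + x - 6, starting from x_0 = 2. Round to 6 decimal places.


Newton's method: x_(n+1) = x_n - f(x_n)/f'(x_n)
f(x) = 3x^2 + x - 6
f'(x) = 6x + 1

Iteration 1:
  f(2.000000) = 8.000000
  f'(2.000000) = 13.000000
  x_1 = 2.000000 - (8.000000)/(13.000000) = 1.384615

x_1 = 1.384615


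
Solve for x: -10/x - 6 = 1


Subtract -6 from both sides: -10/x = 7
Multiply both sides by x: -10 = 7 * x
Divide by 7: x = -10/7

x = -10/7


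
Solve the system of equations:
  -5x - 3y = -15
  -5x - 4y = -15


Using Cramer's rule:
Determinant D = (-5)(-4) - (-5)(-3) = 20 - 15 = 5
Dx = (-15)(-4) - (-15)(-3) = 60 - 45 = 15
Dy = (-5)(-15) - (-5)(-15) = 75 - 75 = 0
x = Dx/D = 15/5 = 3
y = Dy/D = 0/5 = 0

x = 3, y = 0


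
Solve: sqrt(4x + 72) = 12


Square both sides: 4x + 72 = 12^2 = 144
4x = 144 - 72 = 72
x = 18
Check: sqrt(4*18 + 72) = sqrt(144) = 12 ✓

x = 18


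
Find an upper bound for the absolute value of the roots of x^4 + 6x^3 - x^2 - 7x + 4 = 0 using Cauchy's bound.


Cauchy's bound: all roots r satisfy |r| <= 1 + max(|a_i/a_n|) for i = 0,...,n-1
where a_n is the leading coefficient.

Coefficients: [1, 6, -1, -7, 4]
Leading coefficient a_n = 1
Ratios |a_i/a_n|: 6, 1, 7, 4
Maximum ratio: 7
Cauchy's bound: |r| <= 1 + 7 = 8

Upper bound = 8


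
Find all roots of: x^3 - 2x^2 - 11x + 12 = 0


Let p(x) = x^3 - 2x^2 - 11x + 12. By the rational root theorem (leading coefficient 1), any rational root is an integer divisor of 12: try ±1, ±2, ... in turn.
Test x = 1: value = 0 ✓, so (x - 1) is a factor.
Synthetic division by (x - 1): bring down 1; 1(1) - 2 = -1; (-1)(1) - 11 = -12; (-12)(1) + 12 = 0 → quotient x^2 - x - 12, remainder 0.
Solve the quadratic x^2 - x - 12 = 0: discriminant = (-1)^2 - 4(1)(-12) = 1 + 48 = 49.
sqrt(49) = 7, so x = (1 ± 7)/2: x = 4 or x = -3.
Collecting all roots found:

x = -3, x = 1, x = 4


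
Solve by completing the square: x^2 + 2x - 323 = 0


Start: x^2 + 2x - 323 = 0
Move constant: x^2 + 2x = 323
Half of 2 is 1, squared is 1
Add 1 to both sides: x^2 + 2x + 1 = 324
(x + 1)^2 = 324
x + 1 = ±18
x = -1 + 18 = 17 or x = -1 - 18 = -19

x = -19, x = 17


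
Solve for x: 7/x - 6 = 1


Subtract -6 from both sides: 7/x = 7
Multiply both sides by x: 7 = 7 * x
Divide by 7: x = 1

x = 1


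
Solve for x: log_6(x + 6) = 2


Convert to exponential form: x + 6 = 6^2 = 36
x = 36 - 6 = 30
Check: log_6(30 + 6) = log_6(36) = log_6(36) = 2 ✓

x = 30


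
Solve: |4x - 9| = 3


An absolute value equation |expr| = 3 gives two cases:
Case 1: 4x - 9 = 3
  4x = 12, so x = 3
Case 2: 4x - 9 = -3
  4x = 6, so x = 3/2

x = 3/2, x = 3


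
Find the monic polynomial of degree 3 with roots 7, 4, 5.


A monic polynomial with roots 7, 4, 5 is:
p(x) = (x - 7)(x - 4)(x - 5)
After multiplying by (x - 7): x - 7
After multiplying by (x - 4): x^2 - 11x + 28
After multiplying by (x - 5): x^3 - 16x^2 + 83x - 140

x^3 - 16x^2 + 83x - 140


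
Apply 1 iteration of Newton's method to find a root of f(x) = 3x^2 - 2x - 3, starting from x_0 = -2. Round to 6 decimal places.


Newton's method: x_(n+1) = x_n - f(x_n)/f'(x_n)
f(x) = 3x^2 - 2x - 3
f'(x) = 6x - 2

Iteration 1:
  f(-2.000000) = 13.000000
  f'(-2.000000) = -14.000000
  x_1 = -2.000000 - (13.000000)/(-14.000000) = -1.071429

x_1 = -1.071429


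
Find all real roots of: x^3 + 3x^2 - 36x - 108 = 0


Let p(x) = x^3 + 3x^2 - 36x - 108. By the rational root theorem (leading coefficient 1), any rational root is an integer divisor of 108: try ±1, ±2, ... in turn.
Test x = 1: value = -140 ≠ 0.
Test x = -1: value = -70 ≠ 0.
Test x = 2: value = -160 ≠ 0.
Test x = -2: value = -32 ≠ 0.
Test x = 3: value = -162 ≠ 0.
Test x = -3: value = 0 ✓, so (x + 3) is a factor.
Synthetic division by (x + 3): bring down 1; 1(-3) + 3 = 0; 0(-3) - 36 = -36; (-36)(-3) - 108 = 0 → quotient x^2 - 36, remainder 0.
Solve the quadratic x^2 - 36 = 0: discriminant = 0^2 - 4(1)(-36) = 0 + 144 = 144.
sqrt(144) = 12, so x = (0 ± 12)/2: x = 6 or x = -6.

x = -6, x = -3, x = 6


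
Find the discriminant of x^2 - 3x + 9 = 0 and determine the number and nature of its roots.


For ax^2 + bx + c = 0, discriminant D = b^2 - 4ac
Here a = 1, b = -3, c = 9
D = (-3)^2 - 4(1)(9) = 9 - 36 = -27

D = -27 < 0
The equation has no real roots (2 complex conjugate roots).

Discriminant = -27, no real roots (2 complex conjugate roots)


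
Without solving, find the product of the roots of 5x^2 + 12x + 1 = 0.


By Vieta's formulas for ax^2 + bx + c = 0:
  Sum of roots = -b/a
  Product of roots = c/a

Here a = 5, b = 12, c = 1
Sum = -(12)/5 = -12/5
Product = 1/5 = 1/5

Product = 1/5


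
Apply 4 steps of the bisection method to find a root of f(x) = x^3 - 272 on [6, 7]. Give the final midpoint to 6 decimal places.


f(x) = x^3 - 272
f(6) = -56 < 0
f(7) = 71 > 0

Step 1: midpoint = (6.000000 + 7.000000)/2 = 6.500000
  f(6.500000) = 2.625000
  f(mid) > 0, so root is in [6.000000, 6.500000]

Step 2: midpoint = (6.000000 + 6.500000)/2 = 6.250000
  f(6.250000) = -27.859375
  f(mid) < 0, so root is in [6.250000, 6.500000]

Step 3: midpoint = (6.250000 + 6.500000)/2 = 6.375000
  f(6.375000) = -12.916016
  f(mid) < 0, so root is in [6.375000, 6.500000]

Step 4: midpoint = (6.375000 + 6.500000)/2 = 6.437500
  f(6.437500) = -5.220947
  f(mid) < 0, so root is in [6.437500, 6.500000]

midpoint = 6.437500


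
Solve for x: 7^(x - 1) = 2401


Express both sides with the same base.
2401 = 7^4
Since the bases match, equate exponents: x - 1 = 4
So x = 4 - (-1) = 5

x = 5


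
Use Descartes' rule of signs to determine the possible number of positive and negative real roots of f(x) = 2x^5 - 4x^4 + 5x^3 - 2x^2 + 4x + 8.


Descartes' rule of signs:

For positive roots, count sign changes in f(x) = 2x^5 - 4x^4 + 5x^3 - 2x^2 + 4x + 8:
Signs of coefficients: +, -, +, -, +, +
Number of sign changes: 4
Possible positive real roots: 4, 2, 0

For negative roots, examine f(-x) = -2x^5 - 4x^4 - 5x^3 - 2x^2 - 4x + 8:
Signs of coefficients: -, -, -, -, -, +
Number of sign changes: 1
Possible negative real roots: 1

Positive roots: 4 or 2 or 0; Negative roots: 1


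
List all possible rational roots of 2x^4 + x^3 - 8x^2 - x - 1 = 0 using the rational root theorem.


Rational root theorem: possible roots are ±p/q where:
  p divides the constant term (-1): p ∈ {1}
  q divides the leading coefficient (2): q ∈ {1, 2}

All possible rational roots: -1, -1/2, 1/2, 1

-1, -1/2, 1/2, 1


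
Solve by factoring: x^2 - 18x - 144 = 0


We need two numbers that multiply to -144 and add to -18.
Those numbers are -24 and 6 (since (-24) * 6 = -144 and (-24) + 6 = -18).
So x^2 - 18x - 144 = (x - 24)(x + 6) = 0
Setting each factor to zero: x = 24 or x = -6

x = -6, x = 24


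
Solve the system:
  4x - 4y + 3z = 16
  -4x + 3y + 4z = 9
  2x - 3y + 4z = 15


Using Cramer's rule. Expand each determinant along the first row.
D  = 4*[3*4 - 4*(-3)] - (-4)*[(-4)*4 - 4*2] + 3*[(-4)*(-3) - 3*2]
  = 4*(24) - (-4)*(-24) + 3*(6) = 18
Dx = 16*[3*4 - 4*(-3)] - (-4)*[9*4 - 4*15] + 3*[9*(-3) - 3*15]
  = 16*(24) - (-4)*(-24) + 3*(-72) = 72
Dy = 4*[9*4 - 4*15] - 16*[(-4)*4 - 4*2] + 3*[(-4)*15 - 9*2]
  = 4*(-24) - 16*(-24) + 3*(-78) = 54
Dz = 4*[3*15 - 9*(-3)] - (-4)*[(-4)*15 - 9*2] + 16*[(-4)*(-3) - 3*2]
  = 4*(72) - (-4)*(-78) + 16*(6) = 72
x = Dx/D = 72/18 = 4, y = Dy/D = 54/18 = 3, z = Dz/D = 72/18 = 4
Check eq1: (4)(4) + (-4)(3) + (3)(4) = 16 = 16 ✓
Check eq2: (-4)(4) + (3)(3) + (4)(4) = 9 = 9 ✓
Check eq3: (2)(4) + (-3)(3) + (4)(4) = 15 = 15 ✓

x = 4, y = 3, z = 4


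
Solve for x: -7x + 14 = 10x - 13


Starting with: -7x + 14 = 10x - 13
Move all x terms to left: (-7 - 10)x = -13 - 14
Simplify: -17x = -27
Divide both sides by -17: x = 27/17

x = 27/17


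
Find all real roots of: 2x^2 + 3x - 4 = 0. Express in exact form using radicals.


Using the quadratic formula: x = (-b ± sqrt(b^2 - 4ac)) / (2a)
Here a = 2, b = 3, c = -4
Discriminant = b^2 - 4ac = 3^2 - 4(2)(-4) = 9 + 32 = 41
Since discriminant = 41 > 0, there are two real roots.
x = (-3 ± sqrt(41)) / 4
Numerically: x ≈ 0.8508 or x ≈ -2.3508

x = (-3 + sqrt(41)) / 4 or x = (-3 - sqrt(41)) / 4


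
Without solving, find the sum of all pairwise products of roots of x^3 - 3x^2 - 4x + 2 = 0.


By Vieta's formulas for x^3 + bx^2 + cx + d = 0:
  r1 + r2 + r3 = -b/a = 3
  r1*r2 + r1*r3 + r2*r3 = c/a = -4
  r1*r2*r3 = -d/a = -2


Sum of pairwise products = -4


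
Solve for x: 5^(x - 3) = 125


Express both sides with the same base.
125 = 5^3
Since the bases match, equate exponents: x - 3 = 3
So x = 3 - (-3) = 6

x = 6


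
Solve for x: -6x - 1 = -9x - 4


Starting with: -6x - 1 = -9x - 4
Move all x terms to left: (-6 + 9)x = -4 + 1
Simplify: 3x = -3
Divide both sides by 3: x = -1

x = -1


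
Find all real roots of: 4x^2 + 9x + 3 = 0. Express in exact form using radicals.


Using the quadratic formula: x = (-b ± sqrt(b^2 - 4ac)) / (2a)
Here a = 4, b = 9, c = 3
Discriminant = b^2 - 4ac = 9^2 - 4(4)(3) = 81 - 48 = 33
Since discriminant = 33 > 0, there are two real roots.
x = (-9 ± sqrt(33)) / 8
Numerically: x ≈ -0.4069 or x ≈ -1.8431

x = (-9 + sqrt(33)) / 8 or x = (-9 - sqrt(33)) / 8


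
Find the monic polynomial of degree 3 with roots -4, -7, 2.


A monic polynomial with roots -4, -7, 2 is:
p(x) = (x + 4)(x + 7)(x - 2)
After multiplying by (x + 4): x + 4
After multiplying by (x + 7): x^2 + 11x + 28
After multiplying by (x - 2): x^3 + 9x^2 + 6x - 56

x^3 + 9x^2 + 6x - 56


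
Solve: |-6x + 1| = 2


An absolute value equation |expr| = 2 gives two cases:
Case 1: -6x + 1 = 2
  -6x = 1, so x = -1/6
Case 2: -6x + 1 = -2
  -6x = -3, so x = 1/2

x = -1/6, x = 1/2


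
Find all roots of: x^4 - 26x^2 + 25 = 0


Let p(x) = x^4 - 26x^2 + 25. By the rational root theorem (leading coefficient 1), any rational root is an integer divisor of 25: try ±1, ±2, ... in turn.
Test x = 1: value = 0 ✓, so (x - 1) is a factor.
Synthetic division by (x - 1): bring down 1; 1(1) + 0 = 1; 1(1) - 26 = -25; (-25)(1) + 0 = -25; (-25)(1) + 25 = 0 → quotient x^3 + x^2 - 25x - 25, remainder 0.
Continue with the quotient x^3 + x^2 - 25x - 25 (candidates must divide 25; re-test x = 1 first in case it repeats).
Test x = 1: value = -48 ≠ 0.
Test x = -1: value = 0 ✓, so (x + 1) is a factor.
Synthetic division by (x + 1): bring down 1; 1(-1) + 1 = 0; 0(-1) - 25 = -25; (-25)(-1) - 25 = 0 → quotient x^2 - 25, remainder 0.
Solve the quadratic x^2 - 25 = 0: discriminant = 0^2 - 4(1)(-25) = 0 + 100 = 100.
sqrt(100) = 10, so x = (0 ± 10)/2: x = 5 or x = -5.
Collecting all roots found:

x = -5, x = -1, x = 1, x = 5


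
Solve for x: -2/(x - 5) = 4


Multiply both sides by (x - 5): -2 = 4(x - 5)
Distribute: -2 = 4x - 20
4x = -2 + 20 = 18
x = 9/2

x = 9/2


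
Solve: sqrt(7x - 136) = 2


Square both sides: 7x - 136 = 2^2 = 4
7x = 4 + 136 = 140
x = 20
Check: sqrt(7*20 - 136) = sqrt(4) = 2 ✓

x = 20


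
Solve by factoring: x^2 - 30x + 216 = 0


We need two numbers that multiply to 216 and add to -30.
Those numbers are -18 and -12 (since (-18) * (-12) = 216 and (-18) + (-12) = -30).
So x^2 - 30x + 216 = (x - 18)(x - 12) = 0
Setting each factor to zero: x = 18 or x = 12

x = 12, x = 18


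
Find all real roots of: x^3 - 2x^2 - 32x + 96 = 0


Let p(x) = x^3 - 2x^2 - 32x + 96. By the rational root theorem (leading coefficient 1), any rational root is an integer divisor of 96: try ±1, ±2, ... in turn.
Test x = 1: value = 63 ≠ 0.
Test x = -1: value = 125 ≠ 0.
Test x = 2: value = 32 ≠ 0.
Test x = -2: value = 144 ≠ 0.
Test x = 3: value = 9 ≠ 0.
Test x = -3: value = 147 ≠ 0.
Test x = 4: value = 0 ✓, so (x - 4) is a factor.
Synthetic division by (x - 4): bring down 1; 1(4) - 2 = 2; 2(4) - 32 = -24; (-24)(4) + 96 = 0 → quotient x^2 + 2x - 24, remainder 0.
Solve the quadratic x^2 + 2x - 24 = 0: discriminant = 2^2 - 4(1)(-24) = 4 + 96 = 100.
sqrt(100) = 10, so x = (-2 ± 10)/2: x = 4 or x = -6.

x = -6, x = 4 (multiplicity 2)


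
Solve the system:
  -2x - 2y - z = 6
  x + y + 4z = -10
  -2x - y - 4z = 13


Using Cramer's rule. Expand each determinant along the first row.
D  = (-2)*[1*(-4) - 4*(-1)] - (-2)*[1*(-4) - 4*(-2)] + (-1)*[1*(-1) - 1*(-2)]
  = (-2)*(0) - (-2)*(4) + (-1)*(1) = 7
Dx = 6*[1*(-4) - 4*(-1)] - (-2)*[(-10)*(-4) - 4*13] + (-1)*[(-10)*(-1) - 1*13]
  = 6*(0) - (-2)*(-12) + (-1)*(-3) = -21
Dy = (-2)*[(-10)*(-4) - 4*13] - 6*[1*(-4) - 4*(-2)] + (-1)*[1*13 - (-10)*(-2)]
  = (-2)*(-12) - 6*(4) + (-1)*(-7) = 7
Dz = (-2)*[1*13 - (-10)*(-1)] - (-2)*[1*13 - (-10)*(-2)] + 6*[1*(-1) - 1*(-2)]
  = (-2)*(3) - (-2)*(-7) + 6*(1) = -14
x = Dx/D = -21/7 = -3, y = Dy/D = 7/7 = 1, z = Dz/D = -14/7 = -2
Check eq1: (-2)(-3) + (-2)(1) + (-1)(-2) = 6 = 6 ✓
Check eq2: (1)(-3) + (1)(1) + (4)(-2) = -10 = -10 ✓
Check eq3: (-2)(-3) + (-1)(1) + (-4)(-2) = 13 = 13 ✓

x = -3, y = 1, z = -2


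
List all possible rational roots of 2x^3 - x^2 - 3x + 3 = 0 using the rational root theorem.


Rational root theorem: possible roots are ±p/q where:
  p divides the constant term (3): p ∈ {1, 3}
  q divides the leading coefficient (2): q ∈ {1, 2}

All possible rational roots: -3, -3/2, -1, -1/2, 1/2, 1, 3/2, 3

-3, -3/2, -1, -1/2, 1/2, 1, 3/2, 3


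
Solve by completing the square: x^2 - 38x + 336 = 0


Start: x^2 - 38x + 336 = 0
Move constant: x^2 - 38x = -336
Half of -38 is -19, squared is 361
Add 361 to both sides: x^2 - 38x + 361 = 25
(x - 19)^2 = 25
x - 19 = ±5
x = 19 + 5 = 24 or x = 19 - 5 = 14

x = 14, x = 24


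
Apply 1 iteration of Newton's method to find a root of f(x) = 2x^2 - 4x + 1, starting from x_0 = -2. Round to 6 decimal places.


Newton's method: x_(n+1) = x_n - f(x_n)/f'(x_n)
f(x) = 2x^2 - 4x + 1
f'(x) = 4x - 4

Iteration 1:
  f(-2.000000) = 17.000000
  f'(-2.000000) = -12.000000
  x_1 = -2.000000 - (17.000000)/(-12.000000) = -0.583333

x_1 = -0.583333


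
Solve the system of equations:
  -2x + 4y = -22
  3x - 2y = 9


Using Cramer's rule:
Determinant D = (-2)(-2) - (3)(4) = 4 - 12 = -8
Dx = (-22)(-2) - (9)(4) = 44 - 36 = 8
Dy = (-2)(9) - (3)(-22) = -18 + 66 = 48
x = Dx/D = 8/-8 = -1
y = Dy/D = 48/-8 = -6

x = -1, y = -6


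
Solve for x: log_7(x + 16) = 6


Convert to exponential form: x + 16 = 7^6 = 117649
x = 117649 - 16 = 117633
Check: log_7(117633 + 16) = log_7(117649) = log_7(117649) = 6 ✓

x = 117633


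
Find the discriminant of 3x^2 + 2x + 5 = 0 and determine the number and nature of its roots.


For ax^2 + bx + c = 0, discriminant D = b^2 - 4ac
Here a = 3, b = 2, c = 5
D = (2)^2 - 4(3)(5) = 4 - 60 = -56

D = -56 < 0
The equation has no real roots (2 complex conjugate roots).

Discriminant = -56, no real roots (2 complex conjugate roots)


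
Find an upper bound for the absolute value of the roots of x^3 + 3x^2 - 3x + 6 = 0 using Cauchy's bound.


Cauchy's bound: all roots r satisfy |r| <= 1 + max(|a_i/a_n|) for i = 0,...,n-1
where a_n is the leading coefficient.

Coefficients: [1, 3, -3, 6]
Leading coefficient a_n = 1
Ratios |a_i/a_n|: 3, 3, 6
Maximum ratio: 6
Cauchy's bound: |r| <= 1 + 6 = 7

Upper bound = 7


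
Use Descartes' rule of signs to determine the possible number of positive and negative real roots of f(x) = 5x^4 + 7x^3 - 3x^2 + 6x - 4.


Descartes' rule of signs:

For positive roots, count sign changes in f(x) = 5x^4 + 7x^3 - 3x^2 + 6x - 4:
Signs of coefficients: +, +, -, +, -
Number of sign changes: 3
Possible positive real roots: 3, 1

For negative roots, examine f(-x) = 5x^4 - 7x^3 - 3x^2 - 6x - 4:
Signs of coefficients: +, -, -, -, -
Number of sign changes: 1
Possible negative real roots: 1

Positive roots: 3 or 1; Negative roots: 1


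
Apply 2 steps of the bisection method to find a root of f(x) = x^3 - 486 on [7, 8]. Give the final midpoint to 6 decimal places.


f(x) = x^3 - 486
f(7) = -143 < 0
f(8) = 26 > 0

Step 1: midpoint = (7.000000 + 8.000000)/2 = 7.500000
  f(7.500000) = -64.125000
  f(mid) < 0, so root is in [7.500000, 8.000000]

Step 2: midpoint = (7.500000 + 8.000000)/2 = 7.750000
  f(7.750000) = -20.515625
  f(mid) < 0, so root is in [7.750000, 8.000000]

midpoint = 7.750000


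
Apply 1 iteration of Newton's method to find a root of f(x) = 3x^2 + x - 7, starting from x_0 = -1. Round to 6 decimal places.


Newton's method: x_(n+1) = x_n - f(x_n)/f'(x_n)
f(x) = 3x^2 + x - 7
f'(x) = 6x + 1

Iteration 1:
  f(-1.000000) = -5.000000
  f'(-1.000000) = -5.000000
  x_1 = -1.000000 - (-5.000000)/(-5.000000) = -2.000000

x_1 = -2.000000


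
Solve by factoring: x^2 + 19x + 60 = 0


We need two numbers that multiply to 60 and add to 19.
Those numbers are 4 and 15 (since 4 * 15 = 60 and 4 + 15 = 19).
So x^2 + 19x + 60 = (x + 4)(x + 15) = 0
Setting each factor to zero: x = -4 or x = -15

x = -15, x = -4


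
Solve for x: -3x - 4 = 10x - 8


Starting with: -3x - 4 = 10x - 8
Move all x terms to left: (-3 - 10)x = -8 + 4
Simplify: -13x = -4
Divide both sides by -13: x = 4/13

x = 4/13


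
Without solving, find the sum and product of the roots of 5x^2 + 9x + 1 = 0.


By Vieta's formulas for ax^2 + bx + c = 0:
  Sum of roots = -b/a
  Product of roots = c/a

Here a = 5, b = 9, c = 1
Sum = -(9)/5 = -9/5
Product = 1/5 = 1/5

Sum = -9/5, Product = 1/5


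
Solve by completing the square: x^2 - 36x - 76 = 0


Start: x^2 - 36x - 76 = 0
Move constant: x^2 - 36x = 76
Half of -36 is -18, squared is 324
Add 324 to both sides: x^2 - 36x + 324 = 400
(x - 18)^2 = 400
x - 18 = ±20
x = 18 + 20 = 38 or x = 18 - 20 = -2

x = -2, x = 38


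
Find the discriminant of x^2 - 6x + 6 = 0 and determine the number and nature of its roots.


For ax^2 + bx + c = 0, discriminant D = b^2 - 4ac
Here a = 1, b = -6, c = 6
D = (-6)^2 - 4(1)(6) = 36 - 24 = 12

D = 12 > 0 but not a perfect square
The equation has 2 distinct real irrational roots.

Discriminant = 12, 2 distinct real irrational roots


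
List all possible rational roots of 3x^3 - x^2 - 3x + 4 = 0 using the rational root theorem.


Rational root theorem: possible roots are ±p/q where:
  p divides the constant term (4): p ∈ {1, 2, 4}
  q divides the leading coefficient (3): q ∈ {1, 3}

All possible rational roots: -4, -2, -4/3, -1, -2/3, -1/3, 1/3, 2/3, 1, 4/3, 2, 4

-4, -2, -4/3, -1, -2/3, -1/3, 1/3, 2/3, 1, 4/3, 2, 4


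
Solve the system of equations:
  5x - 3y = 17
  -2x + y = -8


Using Cramer's rule:
Determinant D = (5)(1) - (-2)(-3) = 5 - 6 = -1
Dx = (17)(1) - (-8)(-3) = 17 - 24 = -7
Dy = (5)(-8) - (-2)(17) = -40 + 34 = -6
x = Dx/D = -7/-1 = 7
y = Dy/D = -6/-1 = 6

x = 7, y = 6


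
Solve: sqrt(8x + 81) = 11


Square both sides: 8x + 81 = 11^2 = 121
8x = 121 - 81 = 40
x = 5
Check: sqrt(8*5 + 81) = sqrt(121) = 11 ✓

x = 5


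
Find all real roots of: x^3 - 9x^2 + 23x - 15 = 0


Let p(x) = x^3 - 9x^2 + 23x - 15. By the rational root theorem (leading coefficient 1), any rational root is an integer divisor of 15: try ±1, ±2, ... in turn.
Test x = 1: value = 0 ✓, so (x - 1) is a factor.
Synthetic division by (x - 1): bring down 1; 1(1) - 9 = -8; (-8)(1) + 23 = 15; 15(1) - 15 = 0 → quotient x^2 - 8x + 15, remainder 0.
Solve the quadratic x^2 - 8x + 15 = 0: discriminant = (-8)^2 - 4(1)(15) = 64 - 60 = 4.
sqrt(4) = 2, so x = (8 ± 2)/2: x = 5 or x = 3.

x = 1, x = 3, x = 5


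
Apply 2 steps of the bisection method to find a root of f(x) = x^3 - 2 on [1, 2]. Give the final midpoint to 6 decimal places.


f(x) = x^3 - 2
f(1) = -1 < 0
f(2) = 6 > 0

Step 1: midpoint = (1.000000 + 2.000000)/2 = 1.500000
  f(1.500000) = 1.375000
  f(mid) > 0, so root is in [1.000000, 1.500000]

Step 2: midpoint = (1.000000 + 1.500000)/2 = 1.250000
  f(1.250000) = -0.046875
  f(mid) < 0, so root is in [1.250000, 1.500000]

midpoint = 1.250000


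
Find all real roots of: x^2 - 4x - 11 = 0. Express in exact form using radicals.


Using the quadratic formula: x = (-b ± sqrt(b^2 - 4ac)) / (2a)
Here a = 1, b = -4, c = -11
Discriminant = b^2 - 4ac = (-4)^2 - 4(1)(-11) = 16 + 44 = 60
Since discriminant = 60 > 0, there are two real roots.
x = (4 ± 2*sqrt(15)) / 2
Simplifying: x = 2 ± sqrt(15)
Numerically: x ≈ 5.8730 or x ≈ -1.8730

x = 2 + sqrt(15) or x = 2 - sqrt(15)


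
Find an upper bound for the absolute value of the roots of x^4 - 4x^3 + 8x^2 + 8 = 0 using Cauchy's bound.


Cauchy's bound: all roots r satisfy |r| <= 1 + max(|a_i/a_n|) for i = 0,...,n-1
where a_n is the leading coefficient.

Coefficients: [1, -4, 8, 0, 8]
Leading coefficient a_n = 1
Ratios |a_i/a_n|: 4, 8, 0, 8
Maximum ratio: 8
Cauchy's bound: |r| <= 1 + 8 = 9

Upper bound = 9


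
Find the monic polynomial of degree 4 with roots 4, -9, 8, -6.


A monic polynomial with roots 4, -9, 8, -6 is:
p(x) = (x - 4)(x + 9)(x - 8)(x + 6)
After multiplying by (x - 4): x - 4
After multiplying by (x + 9): x^2 + 5x - 36
After multiplying by (x - 8): x^3 - 3x^2 - 76x + 288
After multiplying by (x + 6): x^4 + 3x^3 - 94x^2 - 168x + 1728

x^4 + 3x^3 - 94x^2 - 168x + 1728


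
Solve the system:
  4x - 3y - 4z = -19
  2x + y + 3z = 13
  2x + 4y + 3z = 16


Using Cramer's rule. Expand each determinant along the first row.
D  = 4*[1*3 - 3*4] - (-3)*[2*3 - 3*2] + (-4)*[2*4 - 1*2]
  = 4*(-9) - (-3)*(0) + (-4)*(6) = -60
Dx = (-19)*[1*3 - 3*4] - (-3)*[13*3 - 3*16] + (-4)*[13*4 - 1*16]
  = (-19)*(-9) - (-3)*(-9) + (-4)*(36) = 0
Dy = 4*[13*3 - 3*16] - (-19)*[2*3 - 3*2] + (-4)*[2*16 - 13*2]
  = 4*(-9) - (-19)*(0) + (-4)*(6) = -60
Dz = 4*[1*16 - 13*4] - (-3)*[2*16 - 13*2] + (-19)*[2*4 - 1*2]
  = 4*(-36) - (-3)*(6) + (-19)*(6) = -240
x = Dx/D = 0/-60 = 0, y = Dy/D = -60/-60 = 1, z = Dz/D = -240/-60 = 4
Check eq1: (4)(0) + (-3)(1) + (-4)(4) = -19 = -19 ✓
Check eq2: (2)(0) + (1)(1) + (3)(4) = 13 = 13 ✓
Check eq3: (2)(0) + (4)(1) + (3)(4) = 16 = 16 ✓

x = 0, y = 1, z = 4


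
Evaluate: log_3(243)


We need the exponent such that 3^? = 243
3^5 = 243
Therefore log_3(243) = 5

5


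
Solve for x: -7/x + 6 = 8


Subtract 6 from both sides: -7/x = 2
Multiply both sides by x: -7 = 2 * x
Divide by 2: x = -7/2

x = -7/2


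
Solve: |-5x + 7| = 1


An absolute value equation |expr| = 1 gives two cases:
Case 1: -5x + 7 = 1
  -5x = -6, so x = 6/5
Case 2: -5x + 7 = -1
  -5x = -8, so x = 8/5

x = 6/5, x = 8/5


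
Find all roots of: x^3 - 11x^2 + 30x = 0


The constant term is 0, so x = 0 is a root. Factor out x:
  x^2 - 11x + 30 = 0
Solve the quadratic x^2 - 11x + 30 = 0: discriminant = (-11)^2 - 4(1)(30) = 121 - 120 = 1.
sqrt(1) = 1, so x = (11 ± 1)/2: x = 6 or x = 5.
Collecting all roots found:

x = 0, x = 5, x = 6


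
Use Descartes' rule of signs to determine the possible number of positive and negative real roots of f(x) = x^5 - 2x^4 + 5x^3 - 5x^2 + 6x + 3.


Descartes' rule of signs:

For positive roots, count sign changes in f(x) = x^5 - 2x^4 + 5x^3 - 5x^2 + 6x + 3:
Signs of coefficients: +, -, +, -, +, +
Number of sign changes: 4
Possible positive real roots: 4, 2, 0

For negative roots, examine f(-x) = -x^5 - 2x^4 - 5x^3 - 5x^2 - 6x + 3:
Signs of coefficients: -, -, -, -, -, +
Number of sign changes: 1
Possible negative real roots: 1

Positive roots: 4 or 2 or 0; Negative roots: 1


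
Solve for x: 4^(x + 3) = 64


Express both sides with the same base.
64 = 4^3
Since the bases match, equate exponents: x + 3 = 3
So x = 3 - (3) = 0

x = 0


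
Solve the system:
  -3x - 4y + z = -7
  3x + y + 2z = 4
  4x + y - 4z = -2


Using Cramer's rule. Expand each determinant along the first row.
D  = (-3)*[1*(-4) - 2*1] - (-4)*[3*(-4) - 2*4] + 1*[3*1 - 1*4]
  = (-3)*(-6) - (-4)*(-20) + 1*(-1) = -63
Dx = (-7)*[1*(-4) - 2*1] - (-4)*[4*(-4) - 2*(-2)] + 1*[4*1 - 1*(-2)]
  = (-7)*(-6) - (-4)*(-12) + 1*(6) = 0
Dy = (-3)*[4*(-4) - 2*(-2)] - (-7)*[3*(-4) - 2*4] + 1*[3*(-2) - 4*4]
  = (-3)*(-12) - (-7)*(-20) + 1*(-22) = -126
Dz = (-3)*[1*(-2) - 4*1] - (-4)*[3*(-2) - 4*4] + (-7)*[3*1 - 1*4]
  = (-3)*(-6) - (-4)*(-22) + (-7)*(-1) = -63
x = Dx/D = 0/-63 = 0, y = Dy/D = -126/-63 = 2, z = Dz/D = -63/-63 = 1
Check eq1: (-3)(0) + (-4)(2) + (1)(1) = -7 = -7 ✓
Check eq2: (3)(0) + (1)(2) + (2)(1) = 4 = 4 ✓
Check eq3: (4)(0) + (1)(2) + (-4)(1) = -2 = -2 ✓

x = 0, y = 2, z = 1


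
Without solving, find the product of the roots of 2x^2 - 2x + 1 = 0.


By Vieta's formulas for ax^2 + bx + c = 0:
  Sum of roots = -b/a
  Product of roots = c/a

Here a = 2, b = -2, c = 1
Sum = -(-2)/2 = 1
Product = 1/2 = 1/2

Product = 1/2


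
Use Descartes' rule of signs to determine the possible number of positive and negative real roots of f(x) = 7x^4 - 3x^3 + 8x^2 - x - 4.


Descartes' rule of signs:

For positive roots, count sign changes in f(x) = 7x^4 - 3x^3 + 8x^2 - x - 4:
Signs of coefficients: +, -, +, -, -
Number of sign changes: 3
Possible positive real roots: 3, 1

For negative roots, examine f(-x) = 7x^4 + 3x^3 + 8x^2 + x - 4:
Signs of coefficients: +, +, +, +, -
Number of sign changes: 1
Possible negative real roots: 1

Positive roots: 3 or 1; Negative roots: 1


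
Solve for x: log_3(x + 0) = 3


Convert to exponential form: x + 0 = 3^3 = 27
x = 27 - 0 = 27
Check: log_3(27 + 0) = log_3(27) = log_3(27) = 3 ✓

x = 27


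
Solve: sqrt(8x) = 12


Square both sides: 8x = 12^2 = 144
8x = 144 - 0 = 144
x = 18
Check: sqrt(8*18 + 0) = sqrt(144) = 12 ✓

x = 18


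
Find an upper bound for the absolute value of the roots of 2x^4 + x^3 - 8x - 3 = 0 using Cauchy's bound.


Cauchy's bound: all roots r satisfy |r| <= 1 + max(|a_i/a_n|) for i = 0,...,n-1
where a_n is the leading coefficient.

Coefficients: [2, 1, 0, -8, -3]
Leading coefficient a_n = 2
Ratios |a_i/a_n|: 1/2, 0, 4, 3/2
Maximum ratio: 4
Cauchy's bound: |r| <= 1 + 4 = 5

Upper bound = 5


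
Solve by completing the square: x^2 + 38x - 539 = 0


Start: x^2 + 38x - 539 = 0
Move constant: x^2 + 38x = 539
Half of 38 is 19, squared is 361
Add 361 to both sides: x^2 + 38x + 361 = 900
(x + 19)^2 = 900
x + 19 = ±30
x = -19 + 30 = 11 or x = -19 - 30 = -49

x = -49, x = 11


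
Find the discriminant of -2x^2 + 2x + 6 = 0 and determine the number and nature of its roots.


For ax^2 + bx + c = 0, discriminant D = b^2 - 4ac
Here a = -2, b = 2, c = 6
D = (2)^2 - 4(-2)(6) = 4 + 48 = 52

D = 52 > 0 but not a perfect square
The equation has 2 distinct real irrational roots.

Discriminant = 52, 2 distinct real irrational roots


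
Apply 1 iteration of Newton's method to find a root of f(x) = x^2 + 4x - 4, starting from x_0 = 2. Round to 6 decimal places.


Newton's method: x_(n+1) = x_n - f(x_n)/f'(x_n)
f(x) = x^2 + 4x - 4
f'(x) = 2x + 4

Iteration 1:
  f(2.000000) = 8.000000
  f'(2.000000) = 8.000000
  x_1 = 2.000000 - (8.000000)/(8.000000) = 1.000000

x_1 = 1.000000


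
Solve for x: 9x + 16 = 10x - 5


Starting with: 9x + 16 = 10x - 5
Move all x terms to left: (9 - 10)x = -5 - 16
Simplify: -x = -21
Divide both sides by -1: x = 21

x = 21


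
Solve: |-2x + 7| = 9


An absolute value equation |expr| = 9 gives two cases:
Case 1: -2x + 7 = 9
  -2x = 2, so x = -1
Case 2: -2x + 7 = -9
  -2x = -16, so x = 8

x = -1, x = 8


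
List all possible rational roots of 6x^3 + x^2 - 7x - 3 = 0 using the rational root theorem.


Rational root theorem: possible roots are ±p/q where:
  p divides the constant term (-3): p ∈ {1, 3}
  q divides the leading coefficient (6): q ∈ {1, 2, 3, 6}

All possible rational roots: -3, -3/2, -1, -1/2, -1/3, -1/6, 1/6, 1/3, 1/2, 1, 3/2, 3

-3, -3/2, -1, -1/2, -1/3, -1/6, 1/6, 1/3, 1/2, 1, 3/2, 3


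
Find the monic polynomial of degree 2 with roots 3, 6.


A monic polynomial with roots 3, 6 is:
p(x) = (x - 3)(x - 6)
After multiplying by (x - 3): x - 3
After multiplying by (x - 6): x^2 - 9x + 18

x^2 - 9x + 18


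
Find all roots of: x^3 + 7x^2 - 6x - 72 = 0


Let p(x) = x^3 + 7x^2 - 6x - 72. By the rational root theorem (leading coefficient 1), any rational root is an integer divisor of 72: try ±1, ±2, ... in turn.
Test x = 1: value = -70 ≠ 0.
Test x = -1: value = -60 ≠ 0.
Test x = 2: value = -48 ≠ 0.
Test x = -2: value = -40 ≠ 0.
Test x = 3: value = 0 ✓, so (x - 3) is a factor.
Synthetic division by (x - 3): bring down 1; 1(3) + 7 = 10; 10(3) - 6 = 24; 24(3) - 72 = 0 → quotient x^2 + 10x + 24, remainder 0.
Solve the quadratic x^2 + 10x + 24 = 0: discriminant = 10^2 - 4(1)(24) = 100 - 96 = 4.
sqrt(4) = 2, so x = (-10 ± 2)/2: x = -4 or x = -6.
Collecting all roots found:

x = -6, x = -4, x = 3


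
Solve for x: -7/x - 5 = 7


Subtract -5 from both sides: -7/x = 12
Multiply both sides by x: -7 = 12 * x
Divide by 12: x = -7/12

x = -7/12


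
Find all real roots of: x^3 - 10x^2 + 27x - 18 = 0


Let p(x) = x^3 - 10x^2 + 27x - 18. By the rational root theorem (leading coefficient 1), any rational root is an integer divisor of 18: try ±1, ±2, ... in turn.
Test x = 1: value = 0 ✓, so (x - 1) is a factor.
Synthetic division by (x - 1): bring down 1; 1(1) - 10 = -9; (-9)(1) + 27 = 18; 18(1) - 18 = 0 → quotient x^2 - 9x + 18, remainder 0.
Solve the quadratic x^2 - 9x + 18 = 0: discriminant = (-9)^2 - 4(1)(18) = 81 - 72 = 9.
sqrt(9) = 3, so x = (9 ± 3)/2: x = 6 or x = 3.

x = 1, x = 3, x = 6


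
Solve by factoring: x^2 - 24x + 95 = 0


We need two numbers that multiply to 95 and add to -24.
Those numbers are -5 and -19 (since (-5) * (-19) = 95 and (-5) + (-19) = -24).
So x^2 - 24x + 95 = (x - 5)(x - 19) = 0
Setting each factor to zero: x = 5 or x = 19

x = 5, x = 19


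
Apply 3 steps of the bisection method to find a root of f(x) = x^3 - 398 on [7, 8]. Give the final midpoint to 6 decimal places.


f(x) = x^3 - 398
f(7) = -55 < 0
f(8) = 114 > 0

Step 1: midpoint = (7.000000 + 8.000000)/2 = 7.500000
  f(7.500000) = 23.875000
  f(mid) > 0, so root is in [7.000000, 7.500000]

Step 2: midpoint = (7.000000 + 7.500000)/2 = 7.250000
  f(7.250000) = -16.921875
  f(mid) < 0, so root is in [7.250000, 7.500000]

Step 3: midpoint = (7.250000 + 7.500000)/2 = 7.375000
  f(7.375000) = 3.130859
  f(mid) > 0, so root is in [7.250000, 7.375000]

midpoint = 7.375000


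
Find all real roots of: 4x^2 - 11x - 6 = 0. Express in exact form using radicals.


Using the quadratic formula: x = (-b ± sqrt(b^2 - 4ac)) / (2a)
Here a = 4, b = -11, c = -6
Discriminant = b^2 - 4ac = (-11)^2 - 4(4)(-6) = 121 + 96 = 217
Since discriminant = 217 > 0, there are two real roots.
x = (11 ± sqrt(217)) / 8
Numerically: x ≈ 3.2164 or x ≈ -0.4664

x = (11 + sqrt(217)) / 8 or x = (11 - sqrt(217)) / 8


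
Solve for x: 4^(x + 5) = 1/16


Express both sides with the same base.
1/16 = 4^(-2)
Since the bases match, equate exponents: x + 5 = -2
So x = -2 - (5) = -7

x = -7


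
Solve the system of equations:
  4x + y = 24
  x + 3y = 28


Using Cramer's rule:
Determinant D = (4)(3) - (1)(1) = 12 - 1 = 11
Dx = (24)(3) - (28)(1) = 72 - 28 = 44
Dy = (4)(28) - (1)(24) = 112 - 24 = 88
x = Dx/D = 44/11 = 4
y = Dy/D = 88/11 = 8

x = 4, y = 8


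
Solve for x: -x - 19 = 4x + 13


Starting with: -x - 19 = 4x + 13
Move all x terms to left: (-1 - 4)x = 13 + 19
Simplify: -5x = 32
Divide both sides by -5: x = -32/5

x = -32/5


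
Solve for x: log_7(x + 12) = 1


Convert to exponential form: x + 12 = 7^1 = 7
x = 7 - 12 = -5
Check: log_7(-5 + 12) = log_7(7) = log_7(7) = 1 ✓

x = -5


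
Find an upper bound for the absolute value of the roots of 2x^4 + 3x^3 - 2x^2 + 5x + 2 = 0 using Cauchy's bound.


Cauchy's bound: all roots r satisfy |r| <= 1 + max(|a_i/a_n|) for i = 0,...,n-1
where a_n is the leading coefficient.

Coefficients: [2, 3, -2, 5, 2]
Leading coefficient a_n = 2
Ratios |a_i/a_n|: 3/2, 1, 5/2, 1
Maximum ratio: 5/2
Cauchy's bound: |r| <= 1 + 5/2 = 7/2

Upper bound = 7/2


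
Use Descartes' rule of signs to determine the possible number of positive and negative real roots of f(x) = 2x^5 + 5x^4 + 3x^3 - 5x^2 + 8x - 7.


Descartes' rule of signs:

For positive roots, count sign changes in f(x) = 2x^5 + 5x^4 + 3x^3 - 5x^2 + 8x - 7:
Signs of coefficients: +, +, +, -, +, -
Number of sign changes: 3
Possible positive real roots: 3, 1

For negative roots, examine f(-x) = -2x^5 + 5x^4 - 3x^3 - 5x^2 - 8x - 7:
Signs of coefficients: -, +, -, -, -, -
Number of sign changes: 2
Possible negative real roots: 2, 0

Positive roots: 3 or 1; Negative roots: 2 or 0


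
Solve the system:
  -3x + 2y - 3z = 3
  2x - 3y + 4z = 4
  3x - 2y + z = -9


Using Cramer's rule. Expand each determinant along the first row.
D  = (-3)*[(-3)*1 - 4*(-2)] - 2*[2*1 - 4*3] + (-3)*[2*(-2) - (-3)*3]
  = (-3)*(5) - 2*(-10) + (-3)*(5) = -10
Dx = 3*[(-3)*1 - 4*(-2)] - 2*[4*1 - 4*(-9)] + (-3)*[4*(-2) - (-3)*(-9)]
  = 3*(5) - 2*(40) + (-3)*(-35) = 40
Dy = (-3)*[4*1 - 4*(-9)] - 3*[2*1 - 4*3] + (-3)*[2*(-9) - 4*3]
  = (-3)*(40) - 3*(-10) + (-3)*(-30) = 0
Dz = (-3)*[(-3)*(-9) - 4*(-2)] - 2*[2*(-9) - 4*3] + 3*[2*(-2) - (-3)*3]
  = (-3)*(35) - 2*(-30) + 3*(5) = -30
x = Dx/D = 40/-10 = -4, y = Dy/D = 0/-10 = 0, z = Dz/D = -30/-10 = 3
Check eq1: (-3)(-4) + (2)(0) + (-3)(3) = 3 = 3 ✓
Check eq2: (2)(-4) + (-3)(0) + (4)(3) = 4 = 4 ✓
Check eq3: (3)(-4) + (-2)(0) + (1)(3) = -9 = -9 ✓

x = -4, y = 0, z = 3


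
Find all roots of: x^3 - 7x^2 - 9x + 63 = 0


Let p(x) = x^3 - 7x^2 - 9x + 63. By the rational root theorem (leading coefficient 1), any rational root is an integer divisor of 63: try ±1, ±2, ... in turn.
Test x = 1: value = 48 ≠ 0.
Test x = -1: value = 64 ≠ 0.
Test x = 3: value = 0 ✓, so (x - 3) is a factor.
Synthetic division by (x - 3): bring down 1; 1(3) - 7 = -4; (-4)(3) - 9 = -21; (-21)(3) + 63 = 0 → quotient x^2 - 4x - 21, remainder 0.
Solve the quadratic x^2 - 4x - 21 = 0: discriminant = (-4)^2 - 4(1)(-21) = 16 + 84 = 100.
sqrt(100) = 10, so x = (4 ± 10)/2: x = 7 or x = -3.
Collecting all roots found:

x = -3, x = 3, x = 7


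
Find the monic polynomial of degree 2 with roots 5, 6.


A monic polynomial with roots 5, 6 is:
p(x) = (x - 5)(x - 6)
After multiplying by (x - 5): x - 5
After multiplying by (x - 6): x^2 - 11x + 30

x^2 - 11x + 30


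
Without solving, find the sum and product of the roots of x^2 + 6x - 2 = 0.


By Vieta's formulas for ax^2 + bx + c = 0:
  Sum of roots = -b/a
  Product of roots = c/a

Here a = 1, b = 6, c = -2
Sum = -(6)/1 = -6
Product = -2/1 = -2

Sum = -6, Product = -2


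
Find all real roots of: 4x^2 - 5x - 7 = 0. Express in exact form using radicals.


Using the quadratic formula: x = (-b ± sqrt(b^2 - 4ac)) / (2a)
Here a = 4, b = -5, c = -7
Discriminant = b^2 - 4ac = (-5)^2 - 4(4)(-7) = 25 + 112 = 137
Since discriminant = 137 > 0, there are two real roots.
x = (5 ± sqrt(137)) / 8
Numerically: x ≈ 2.0881 or x ≈ -0.8381

x = (5 + sqrt(137)) / 8 or x = (5 - sqrt(137)) / 8


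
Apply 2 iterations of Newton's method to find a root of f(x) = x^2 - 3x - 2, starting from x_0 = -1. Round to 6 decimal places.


Newton's method: x_(n+1) = x_n - f(x_n)/f'(x_n)
f(x) = x^2 - 3x - 2
f'(x) = 2x - 3

Iteration 1:
  f(-1.000000) = 2.000000
  f'(-1.000000) = -5.000000
  x_1 = -1.000000 - (2.000000)/(-5.000000) = -0.600000

Iteration 2:
  f(-0.600000) = 0.160000
  f'(-0.600000) = -4.200000
  x_2 = -0.600000 - (0.160000)/(-4.200000) = -0.561905

x_2 = -0.561905


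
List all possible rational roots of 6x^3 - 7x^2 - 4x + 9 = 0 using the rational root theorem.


Rational root theorem: possible roots are ±p/q where:
  p divides the constant term (9): p ∈ {1, 3, 9}
  q divides the leading coefficient (6): q ∈ {1, 2, 3, 6}

All possible rational roots: -9, -9/2, -3, -3/2, -1, -1/2, -1/3, -1/6, 1/6, 1/3, 1/2, 1, 3/2, 3, 9/2, 9

-9, -9/2, -3, -3/2, -1, -1/2, -1/3, -1/6, 1/6, 1/3, 1/2, 1, 3/2, 3, 9/2, 9


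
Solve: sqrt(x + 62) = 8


Square both sides: x + 62 = 8^2 = 64
x = 64 - 62 = 2
x = 2
Check: sqrt(1*2 + 62) = sqrt(64) = 8 ✓

x = 2


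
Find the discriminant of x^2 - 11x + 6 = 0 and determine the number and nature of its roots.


For ax^2 + bx + c = 0, discriminant D = b^2 - 4ac
Here a = 1, b = -11, c = 6
D = (-11)^2 - 4(1)(6) = 121 - 24 = 97

D = 97 > 0 but not a perfect square
The equation has 2 distinct real irrational roots.

Discriminant = 97, 2 distinct real irrational roots


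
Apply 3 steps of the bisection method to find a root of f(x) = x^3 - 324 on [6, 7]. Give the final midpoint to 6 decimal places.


f(x) = x^3 - 324
f(6) = -108 < 0
f(7) = 19 > 0

Step 1: midpoint = (6.000000 + 7.000000)/2 = 6.500000
  f(6.500000) = -49.375000
  f(mid) < 0, so root is in [6.500000, 7.000000]

Step 2: midpoint = (6.500000 + 7.000000)/2 = 6.750000
  f(6.750000) = -16.453125
  f(mid) < 0, so root is in [6.750000, 7.000000]

Step 3: midpoint = (6.750000 + 7.000000)/2 = 6.875000
  f(6.875000) = 0.951172
  f(mid) > 0, so root is in [6.750000, 6.875000]

midpoint = 6.875000
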